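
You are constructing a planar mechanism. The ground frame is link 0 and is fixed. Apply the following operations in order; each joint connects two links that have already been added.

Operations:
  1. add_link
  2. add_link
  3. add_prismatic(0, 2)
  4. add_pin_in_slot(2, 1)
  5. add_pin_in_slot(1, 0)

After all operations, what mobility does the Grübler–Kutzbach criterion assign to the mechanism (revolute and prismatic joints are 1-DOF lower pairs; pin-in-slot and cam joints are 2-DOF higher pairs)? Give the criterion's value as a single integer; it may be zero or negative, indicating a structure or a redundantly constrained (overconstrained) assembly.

ground; <1,0,0>
#1 <2,0,0>
#2 <3,0,0>
P:0↔2 J1 <3,1,0>
PS:2↔1 J2 <3,1,1>
PS:1↔0 J2 <3,1,2>
3×2 − 2×1 − 1×2 = 2

M = 2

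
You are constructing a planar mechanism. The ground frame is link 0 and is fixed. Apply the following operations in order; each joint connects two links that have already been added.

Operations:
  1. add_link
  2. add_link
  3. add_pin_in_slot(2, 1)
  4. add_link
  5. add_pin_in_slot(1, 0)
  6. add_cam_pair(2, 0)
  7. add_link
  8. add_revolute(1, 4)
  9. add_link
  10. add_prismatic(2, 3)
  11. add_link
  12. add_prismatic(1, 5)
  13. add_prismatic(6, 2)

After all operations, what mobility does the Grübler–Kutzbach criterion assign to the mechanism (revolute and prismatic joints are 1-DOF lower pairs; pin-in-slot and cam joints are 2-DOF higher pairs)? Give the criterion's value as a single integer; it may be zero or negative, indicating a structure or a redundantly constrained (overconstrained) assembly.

M = 7

[1;0;0] (link 0 is ground)
L+ [2;0;0]
L+ [3;0;0]
PS(2,1)∈J2 [3;0;1]
L+ [4;0;1]
PS(1,0)∈J2 [4;0;2]
C(2,0)∈J2 [4;0;3]
L+ [5;0;3]
R(1,4)∈J1 [5;1;3]
L+ [6;1;3]
P(2,3)∈J1 [6;2;3]
L+ [7;2;3]
P(1,5)∈J1 [7;3;3]
P(6,2)∈J1 [7;4;3]
mobility = 18 − 8 − 3 = 7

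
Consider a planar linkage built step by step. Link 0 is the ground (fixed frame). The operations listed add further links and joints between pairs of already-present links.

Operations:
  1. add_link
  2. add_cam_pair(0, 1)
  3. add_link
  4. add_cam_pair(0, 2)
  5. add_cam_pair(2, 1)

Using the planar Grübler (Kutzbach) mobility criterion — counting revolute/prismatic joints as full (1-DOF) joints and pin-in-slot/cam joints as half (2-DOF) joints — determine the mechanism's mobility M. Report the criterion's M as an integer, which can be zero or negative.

M = 3

[1;0;0] (link 0 is ground)
L+ [2;0;0]
C(0,1)∈J2 [2;0;1]
L+ [3;0;1]
C(0,2)∈J2 [3;0;2]
C(2,1)∈J2 [3;0;3]
mobility = 6 − 0 − 3 = 3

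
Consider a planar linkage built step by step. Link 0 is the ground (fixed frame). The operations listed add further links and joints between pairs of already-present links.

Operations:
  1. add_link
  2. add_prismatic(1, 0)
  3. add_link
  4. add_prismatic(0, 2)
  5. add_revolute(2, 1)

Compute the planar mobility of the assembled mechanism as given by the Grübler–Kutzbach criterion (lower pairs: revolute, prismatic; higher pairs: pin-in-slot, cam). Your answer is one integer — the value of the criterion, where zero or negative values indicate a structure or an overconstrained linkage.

M = 0

L=1 J1=0 J2=0
add link → L=2 J1=0 J2=0
P@1,0 dof=1 J1 → L=2 J1=1 J2=0
add link → L=3 J1=1 J2=0
P@0,2 dof=1 J1 → L=3 J1=2 J2=0
R@2,1 dof=1 J1 → L=3 J1=3 J2=0
M=3(L−1)−2J1−J2=3·2−2·3−0=0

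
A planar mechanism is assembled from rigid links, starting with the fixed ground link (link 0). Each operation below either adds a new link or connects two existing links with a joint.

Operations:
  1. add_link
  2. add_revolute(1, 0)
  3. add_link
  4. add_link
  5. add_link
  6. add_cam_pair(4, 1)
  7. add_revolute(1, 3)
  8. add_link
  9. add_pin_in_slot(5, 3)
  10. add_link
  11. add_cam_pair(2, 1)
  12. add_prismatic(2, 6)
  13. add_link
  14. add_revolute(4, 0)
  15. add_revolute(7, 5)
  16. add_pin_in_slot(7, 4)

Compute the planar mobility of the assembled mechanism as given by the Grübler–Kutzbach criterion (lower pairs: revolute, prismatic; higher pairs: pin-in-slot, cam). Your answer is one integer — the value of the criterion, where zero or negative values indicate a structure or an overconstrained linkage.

M = 7

ground; <1,0,0>
#1 <2,0,0>
R:1↔0 J1 <2,1,0>
#2 <3,1,0>
#3 <4,1,0>
#4 <5,1,0>
C:4↔1 J2 <5,1,1>
R:1↔3 J1 <5,2,1>
#5 <6,2,1>
PS:5↔3 J2 <6,2,2>
#6 <7,2,2>
C:2↔1 J2 <7,2,3>
P:2↔6 J1 <7,3,3>
#7 <8,3,3>
R:4↔0 J1 <8,4,3>
R:7↔5 J1 <8,5,3>
PS:7↔4 J2 <8,5,4>
3×7 − 2×5 − 1×4 = 7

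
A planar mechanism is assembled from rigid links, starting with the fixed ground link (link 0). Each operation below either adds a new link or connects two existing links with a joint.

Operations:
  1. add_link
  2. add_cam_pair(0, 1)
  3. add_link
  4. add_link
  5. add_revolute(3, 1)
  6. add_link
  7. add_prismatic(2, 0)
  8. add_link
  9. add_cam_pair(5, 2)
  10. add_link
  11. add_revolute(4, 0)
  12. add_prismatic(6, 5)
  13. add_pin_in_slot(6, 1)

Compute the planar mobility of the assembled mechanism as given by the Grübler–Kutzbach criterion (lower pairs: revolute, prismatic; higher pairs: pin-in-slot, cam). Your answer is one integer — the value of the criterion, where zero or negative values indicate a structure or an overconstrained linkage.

L=1 J1=0 J2=0
add link → L=2 J1=0 J2=0
C@0,1 dof=2 J2 → L=2 J1=0 J2=1
add link → L=3 J1=0 J2=1
add link → L=4 J1=0 J2=1
R@3,1 dof=1 J1 → L=4 J1=1 J2=1
add link → L=5 J1=1 J2=1
P@2,0 dof=1 J1 → L=5 J1=2 J2=1
add link → L=6 J1=2 J2=1
C@5,2 dof=2 J2 → L=6 J1=2 J2=2
add link → L=7 J1=2 J2=2
R@4,0 dof=1 J1 → L=7 J1=3 J2=2
P@6,5 dof=1 J1 → L=7 J1=4 J2=2
PS@6,1 dof=2 J2 → L=7 J1=4 J2=3
M=3(L−1)−2J1−J2=3·6−2·4−3=7

M = 7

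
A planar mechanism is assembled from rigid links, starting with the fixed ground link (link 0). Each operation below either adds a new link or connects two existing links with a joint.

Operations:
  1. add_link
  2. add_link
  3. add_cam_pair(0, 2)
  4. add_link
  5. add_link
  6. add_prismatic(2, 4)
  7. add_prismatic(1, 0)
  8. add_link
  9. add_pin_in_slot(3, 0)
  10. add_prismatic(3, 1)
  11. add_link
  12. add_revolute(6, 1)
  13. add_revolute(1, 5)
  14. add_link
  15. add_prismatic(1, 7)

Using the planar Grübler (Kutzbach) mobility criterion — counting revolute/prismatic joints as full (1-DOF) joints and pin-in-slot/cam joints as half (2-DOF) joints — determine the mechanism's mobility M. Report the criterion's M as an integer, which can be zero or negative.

M = 7

[1;0;0] (link 0 is ground)
L+ [2;0;0]
L+ [3;0;0]
C(0,2)∈J2 [3;0;1]
L+ [4;0;1]
L+ [5;0;1]
P(2,4)∈J1 [5;1;1]
P(1,0)∈J1 [5;2;1]
L+ [6;2;1]
PS(3,0)∈J2 [6;2;2]
P(3,1)∈J1 [6;3;2]
L+ [7;3;2]
R(6,1)∈J1 [7;4;2]
R(1,5)∈J1 [7;5;2]
L+ [8;5;2]
P(1,7)∈J1 [8;6;2]
mobility = 21 − 12 − 2 = 7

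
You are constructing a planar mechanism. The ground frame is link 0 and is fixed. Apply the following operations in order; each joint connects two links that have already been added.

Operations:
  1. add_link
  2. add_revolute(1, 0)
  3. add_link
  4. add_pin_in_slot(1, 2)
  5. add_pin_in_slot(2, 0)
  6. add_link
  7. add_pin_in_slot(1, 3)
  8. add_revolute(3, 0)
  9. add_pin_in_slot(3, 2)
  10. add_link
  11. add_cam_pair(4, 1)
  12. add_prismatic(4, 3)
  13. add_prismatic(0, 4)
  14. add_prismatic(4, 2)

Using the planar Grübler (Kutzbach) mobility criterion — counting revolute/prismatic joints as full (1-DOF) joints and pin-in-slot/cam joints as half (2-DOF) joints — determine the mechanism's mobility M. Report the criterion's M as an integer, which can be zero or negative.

(L,J1,J2)=(1,0,0); link0 fixed
link1: (2,0,0)
R 1-0 [J1]: (2,1,0)
link2: (3,1,0)
PS 1-2 [J2]: (3,1,1)
PS 2-0 [J2]: (3,1,2)
link3: (4,1,2)
PS 1-3 [J2]: (4,1,3)
R 3-0 [J1]: (4,2,3)
PS 3-2 [J2]: (4,2,4)
link4: (5,2,4)
C 4-1 [J2]: (5,2,5)
P 4-3 [J1]: (5,3,5)
P 0-4 [J1]: (5,4,5)
P 4-2 [J1]: (5,5,5)
Grübler: 3·4 − 2·5 − 5 = -3

M = -3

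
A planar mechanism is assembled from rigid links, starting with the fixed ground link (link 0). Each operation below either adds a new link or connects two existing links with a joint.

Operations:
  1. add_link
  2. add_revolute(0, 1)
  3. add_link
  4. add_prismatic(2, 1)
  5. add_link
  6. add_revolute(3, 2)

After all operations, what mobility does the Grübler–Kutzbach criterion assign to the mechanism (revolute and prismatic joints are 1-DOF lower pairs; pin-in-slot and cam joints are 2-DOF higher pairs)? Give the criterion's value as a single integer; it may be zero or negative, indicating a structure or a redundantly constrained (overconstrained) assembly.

M = 3

ground; <1,0,0>
#1 <2,0,0>
R:0↔1 J1 <2,1,0>
#2 <3,1,0>
P:2↔1 J1 <3,2,0>
#3 <4,2,0>
R:3↔2 J1 <4,3,0>
3×3 − 2×3 − 1×0 = 3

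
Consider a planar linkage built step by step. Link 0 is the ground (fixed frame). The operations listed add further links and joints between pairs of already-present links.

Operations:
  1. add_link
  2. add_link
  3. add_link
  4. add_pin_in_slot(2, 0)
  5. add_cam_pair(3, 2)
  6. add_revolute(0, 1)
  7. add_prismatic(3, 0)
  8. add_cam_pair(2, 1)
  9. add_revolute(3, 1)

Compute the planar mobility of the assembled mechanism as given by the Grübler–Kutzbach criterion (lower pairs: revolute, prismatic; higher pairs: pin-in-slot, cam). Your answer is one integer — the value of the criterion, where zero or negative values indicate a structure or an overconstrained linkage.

M = 0

[1;0;0] (link 0 is ground)
L+ [2;0;0]
L+ [3;0;0]
L+ [4;0;0]
PS(2,0)∈J2 [4;0;1]
C(3,2)∈J2 [4;0;2]
R(0,1)∈J1 [4;1;2]
P(3,0)∈J1 [4;2;2]
C(2,1)∈J2 [4;2;3]
R(3,1)∈J1 [4;3;3]
mobility = 9 − 6 − 3 = 0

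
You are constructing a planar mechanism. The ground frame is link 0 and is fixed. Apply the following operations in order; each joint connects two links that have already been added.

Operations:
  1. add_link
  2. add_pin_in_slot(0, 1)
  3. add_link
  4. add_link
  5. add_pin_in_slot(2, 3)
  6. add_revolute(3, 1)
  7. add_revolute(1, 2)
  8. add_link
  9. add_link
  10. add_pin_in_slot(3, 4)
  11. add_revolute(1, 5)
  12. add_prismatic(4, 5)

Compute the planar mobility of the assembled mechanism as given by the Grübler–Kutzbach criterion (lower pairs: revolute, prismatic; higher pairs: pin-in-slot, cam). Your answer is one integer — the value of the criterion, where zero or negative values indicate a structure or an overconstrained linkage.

M = 4

(L,J1,J2)=(1,0,0); link0 fixed
link1: (2,0,0)
PS 0-1 [J2]: (2,0,1)
link2: (3,0,1)
link3: (4,0,1)
PS 2-3 [J2]: (4,0,2)
R 3-1 [J1]: (4,1,2)
R 1-2 [J1]: (4,2,2)
link4: (5,2,2)
link5: (6,2,2)
PS 3-4 [J2]: (6,2,3)
R 1-5 [J1]: (6,3,3)
P 4-5 [J1]: (6,4,3)
Grübler: 3·5 − 2·4 − 3 = 4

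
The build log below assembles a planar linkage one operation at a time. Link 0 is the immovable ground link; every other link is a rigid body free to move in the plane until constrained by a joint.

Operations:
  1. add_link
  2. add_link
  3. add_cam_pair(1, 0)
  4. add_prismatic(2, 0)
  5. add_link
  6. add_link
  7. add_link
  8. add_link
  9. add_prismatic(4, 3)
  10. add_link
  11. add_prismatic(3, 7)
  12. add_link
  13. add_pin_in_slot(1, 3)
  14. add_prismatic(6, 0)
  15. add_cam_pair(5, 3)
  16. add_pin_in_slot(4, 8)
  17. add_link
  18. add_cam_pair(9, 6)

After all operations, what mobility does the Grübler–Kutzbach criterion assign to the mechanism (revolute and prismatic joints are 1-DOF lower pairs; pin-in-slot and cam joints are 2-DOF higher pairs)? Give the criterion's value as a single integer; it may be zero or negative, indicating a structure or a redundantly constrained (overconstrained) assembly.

[1;0;0] (link 0 is ground)
L+ [2;0;0]
L+ [3;0;0]
C(1,0)∈J2 [3;0;1]
P(2,0)∈J1 [3;1;1]
L+ [4;1;1]
L+ [5;1;1]
L+ [6;1;1]
L+ [7;1;1]
P(4,3)∈J1 [7;2;1]
L+ [8;2;1]
P(3,7)∈J1 [8;3;1]
L+ [9;3;1]
PS(1,3)∈J2 [9;3;2]
P(6,0)∈J1 [9;4;2]
C(5,3)∈J2 [9;4;3]
PS(4,8)∈J2 [9;4;4]
L+ [10;4;4]
C(9,6)∈J2 [10;4;5]
mobility = 27 − 8 − 5 = 14

M = 14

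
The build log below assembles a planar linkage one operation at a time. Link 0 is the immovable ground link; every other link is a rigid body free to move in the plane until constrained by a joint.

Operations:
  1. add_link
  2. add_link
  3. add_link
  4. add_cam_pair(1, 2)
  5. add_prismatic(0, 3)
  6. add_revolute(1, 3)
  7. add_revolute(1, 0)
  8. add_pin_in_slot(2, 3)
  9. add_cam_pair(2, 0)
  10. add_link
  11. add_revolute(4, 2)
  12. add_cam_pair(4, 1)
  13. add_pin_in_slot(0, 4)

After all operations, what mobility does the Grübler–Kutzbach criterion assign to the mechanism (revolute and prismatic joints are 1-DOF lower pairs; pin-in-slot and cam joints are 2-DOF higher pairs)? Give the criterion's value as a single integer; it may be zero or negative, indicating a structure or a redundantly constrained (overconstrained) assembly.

M = -1

L=1 J1=0 J2=0
add link → L=2 J1=0 J2=0
add link → L=3 J1=0 J2=0
add link → L=4 J1=0 J2=0
C@1,2 dof=2 J2 → L=4 J1=0 J2=1
P@0,3 dof=1 J1 → L=4 J1=1 J2=1
R@1,3 dof=1 J1 → L=4 J1=2 J2=1
R@1,0 dof=1 J1 → L=4 J1=3 J2=1
PS@2,3 dof=2 J2 → L=4 J1=3 J2=2
C@2,0 dof=2 J2 → L=4 J1=3 J2=3
add link → L=5 J1=3 J2=3
R@4,2 dof=1 J1 → L=5 J1=4 J2=3
C@4,1 dof=2 J2 → L=5 J1=4 J2=4
PS@0,4 dof=2 J2 → L=5 J1=4 J2=5
M=3(L−1)−2J1−J2=3·4−2·4−5=-1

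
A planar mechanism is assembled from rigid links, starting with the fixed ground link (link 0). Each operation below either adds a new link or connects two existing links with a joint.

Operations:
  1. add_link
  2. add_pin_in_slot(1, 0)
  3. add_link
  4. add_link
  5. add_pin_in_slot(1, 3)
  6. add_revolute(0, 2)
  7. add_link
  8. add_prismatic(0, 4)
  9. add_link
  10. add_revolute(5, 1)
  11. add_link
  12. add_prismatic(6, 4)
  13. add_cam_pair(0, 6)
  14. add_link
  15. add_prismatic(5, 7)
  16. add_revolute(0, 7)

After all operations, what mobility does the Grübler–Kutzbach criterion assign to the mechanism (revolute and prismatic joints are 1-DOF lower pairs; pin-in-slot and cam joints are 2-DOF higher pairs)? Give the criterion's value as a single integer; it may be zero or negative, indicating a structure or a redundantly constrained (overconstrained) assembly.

L=1 J1=0 J2=0
add link → L=2 J1=0 J2=0
PS@1,0 dof=2 J2 → L=2 J1=0 J2=1
add link → L=3 J1=0 J2=1
add link → L=4 J1=0 J2=1
PS@1,3 dof=2 J2 → L=4 J1=0 J2=2
R@0,2 dof=1 J1 → L=4 J1=1 J2=2
add link → L=5 J1=1 J2=2
P@0,4 dof=1 J1 → L=5 J1=2 J2=2
add link → L=6 J1=2 J2=2
R@5,1 dof=1 J1 → L=6 J1=3 J2=2
add link → L=7 J1=3 J2=2
P@6,4 dof=1 J1 → L=7 J1=4 J2=2
C@0,6 dof=2 J2 → L=7 J1=4 J2=3
add link → L=8 J1=4 J2=3
P@5,7 dof=1 J1 → L=8 J1=5 J2=3
R@0,7 dof=1 J1 → L=8 J1=6 J2=3
M=3(L−1)−2J1−J2=3·7−2·6−3=6

M = 6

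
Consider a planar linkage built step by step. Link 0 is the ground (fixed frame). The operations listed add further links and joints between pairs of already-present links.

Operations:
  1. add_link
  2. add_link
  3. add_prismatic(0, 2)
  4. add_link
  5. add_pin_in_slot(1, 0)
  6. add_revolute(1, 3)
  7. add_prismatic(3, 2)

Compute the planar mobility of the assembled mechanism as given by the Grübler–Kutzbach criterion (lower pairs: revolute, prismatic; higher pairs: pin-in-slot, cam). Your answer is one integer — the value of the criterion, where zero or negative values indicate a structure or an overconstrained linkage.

M = 2

(L,J1,J2)=(1,0,0); link0 fixed
link1: (2,0,0)
link2: (3,0,0)
P 0-2 [J1]: (3,1,0)
link3: (4,1,0)
PS 1-0 [J2]: (4,1,1)
R 1-3 [J1]: (4,2,1)
P 3-2 [J1]: (4,3,1)
Grübler: 3·3 − 2·3 − 1 = 2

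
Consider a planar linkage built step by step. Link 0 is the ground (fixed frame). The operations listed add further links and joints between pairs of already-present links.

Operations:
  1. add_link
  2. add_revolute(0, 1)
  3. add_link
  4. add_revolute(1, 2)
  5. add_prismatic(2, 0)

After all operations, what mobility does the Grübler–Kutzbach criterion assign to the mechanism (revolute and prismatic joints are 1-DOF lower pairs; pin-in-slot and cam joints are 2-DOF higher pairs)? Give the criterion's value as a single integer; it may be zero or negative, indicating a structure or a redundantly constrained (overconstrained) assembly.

M = 0

ground; <1,0,0>
#1 <2,0,0>
R:0↔1 J1 <2,1,0>
#2 <3,1,0>
R:1↔2 J1 <3,2,0>
P:2↔0 J1 <3,3,0>
3×2 − 2×3 − 1×0 = 0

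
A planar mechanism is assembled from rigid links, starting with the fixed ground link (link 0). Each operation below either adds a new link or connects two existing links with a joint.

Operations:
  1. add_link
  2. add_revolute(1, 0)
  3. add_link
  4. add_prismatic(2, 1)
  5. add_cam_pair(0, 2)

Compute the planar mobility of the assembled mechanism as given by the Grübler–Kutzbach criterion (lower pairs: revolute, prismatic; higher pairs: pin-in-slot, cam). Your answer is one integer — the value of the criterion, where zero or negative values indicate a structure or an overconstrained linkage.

M = 1

link 0 = ground. State L|J1|J2 = 1|0|0
+link1  2|0|0
R(1,0) f=1→J1  2|1|0
+link2  3|1|0
P(2,1) f=1→J1  3|2|0
C(0,2) f=2→J2  3|2|1
M = 3(3−1)−2·2−1 = 6−4−1 = 1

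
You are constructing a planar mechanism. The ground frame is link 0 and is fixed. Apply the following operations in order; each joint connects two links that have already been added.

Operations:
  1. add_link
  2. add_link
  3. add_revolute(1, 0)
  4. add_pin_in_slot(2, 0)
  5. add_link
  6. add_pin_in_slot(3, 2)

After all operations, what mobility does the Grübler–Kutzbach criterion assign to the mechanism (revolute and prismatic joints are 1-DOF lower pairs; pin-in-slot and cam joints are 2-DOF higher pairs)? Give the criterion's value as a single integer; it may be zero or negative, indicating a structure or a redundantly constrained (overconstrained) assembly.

M = 5

[1;0;0] (link 0 is ground)
L+ [2;0;0]
L+ [3;0;0]
R(1,0)∈J1 [3;1;0]
PS(2,0)∈J2 [3;1;1]
L+ [4;1;1]
PS(3,2)∈J2 [4;1;2]
mobility = 9 − 2 − 2 = 5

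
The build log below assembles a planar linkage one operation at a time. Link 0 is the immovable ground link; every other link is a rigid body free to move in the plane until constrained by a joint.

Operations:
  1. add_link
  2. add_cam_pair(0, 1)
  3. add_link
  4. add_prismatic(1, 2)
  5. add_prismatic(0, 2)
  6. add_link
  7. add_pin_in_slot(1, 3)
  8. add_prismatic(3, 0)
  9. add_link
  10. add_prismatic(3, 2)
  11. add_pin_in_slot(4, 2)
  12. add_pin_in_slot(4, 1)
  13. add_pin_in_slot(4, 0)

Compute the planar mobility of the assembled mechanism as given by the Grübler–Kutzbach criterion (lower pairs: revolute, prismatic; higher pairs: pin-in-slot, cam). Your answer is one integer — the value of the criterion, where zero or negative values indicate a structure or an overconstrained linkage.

M = -1

link 0 = ground. State L|J1|J2 = 1|0|0
+link1  2|0|0
C(0,1) f=2→J2  2|0|1
+link2  3|0|1
P(1,2) f=1→J1  3|1|1
P(0,2) f=1→J1  3|2|1
+link3  4|2|1
PS(1,3) f=2→J2  4|2|2
P(3,0) f=1→J1  4|3|2
+link4  5|3|2
P(3,2) f=1→J1  5|4|2
PS(4,2) f=2→J2  5|4|3
PS(4,1) f=2→J2  5|4|4
PS(4,0) f=2→J2  5|4|5
M = 3(5−1)−2·4−5 = 12−8−5 = -1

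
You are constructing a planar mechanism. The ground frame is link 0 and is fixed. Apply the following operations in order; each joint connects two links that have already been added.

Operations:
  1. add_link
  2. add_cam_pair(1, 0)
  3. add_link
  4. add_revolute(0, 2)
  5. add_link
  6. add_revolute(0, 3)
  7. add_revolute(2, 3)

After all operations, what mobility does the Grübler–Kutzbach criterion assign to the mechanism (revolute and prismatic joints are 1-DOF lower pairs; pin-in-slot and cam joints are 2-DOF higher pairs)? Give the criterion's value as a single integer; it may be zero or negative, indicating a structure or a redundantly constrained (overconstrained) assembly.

M = 2

L=1 J1=0 J2=0
add link → L=2 J1=0 J2=0
C@1,0 dof=2 J2 → L=2 J1=0 J2=1
add link → L=3 J1=0 J2=1
R@0,2 dof=1 J1 → L=3 J1=1 J2=1
add link → L=4 J1=1 J2=1
R@0,3 dof=1 J1 → L=4 J1=2 J2=1
R@2,3 dof=1 J1 → L=4 J1=3 J2=1
M=3(L−1)−2J1−J2=3·3−2·3−1=2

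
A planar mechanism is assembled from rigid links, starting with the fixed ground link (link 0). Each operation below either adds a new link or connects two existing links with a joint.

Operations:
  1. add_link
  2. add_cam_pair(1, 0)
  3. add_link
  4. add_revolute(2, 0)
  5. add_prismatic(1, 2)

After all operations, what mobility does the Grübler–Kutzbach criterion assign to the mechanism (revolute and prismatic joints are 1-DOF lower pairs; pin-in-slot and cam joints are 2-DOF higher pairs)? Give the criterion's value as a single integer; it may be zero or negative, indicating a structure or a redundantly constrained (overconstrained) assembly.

M = 1

[1;0;0] (link 0 is ground)
L+ [2;0;0]
C(1,0)∈J2 [2;0;1]
L+ [3;0;1]
R(2,0)∈J1 [3;1;1]
P(1,2)∈J1 [3;2;1]
mobility = 6 − 4 − 1 = 1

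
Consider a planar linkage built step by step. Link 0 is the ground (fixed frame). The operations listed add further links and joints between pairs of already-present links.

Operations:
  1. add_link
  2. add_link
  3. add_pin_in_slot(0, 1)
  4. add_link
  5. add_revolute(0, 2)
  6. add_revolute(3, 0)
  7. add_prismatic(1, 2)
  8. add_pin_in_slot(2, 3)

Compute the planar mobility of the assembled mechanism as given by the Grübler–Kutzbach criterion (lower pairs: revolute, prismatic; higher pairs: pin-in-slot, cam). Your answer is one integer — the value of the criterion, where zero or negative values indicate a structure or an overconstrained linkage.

M = 1

L=1 J1=0 J2=0
add link → L=2 J1=0 J2=0
add link → L=3 J1=0 J2=0
PS@0,1 dof=2 J2 → L=3 J1=0 J2=1
add link → L=4 J1=0 J2=1
R@0,2 dof=1 J1 → L=4 J1=1 J2=1
R@3,0 dof=1 J1 → L=4 J1=2 J2=1
P@1,2 dof=1 J1 → L=4 J1=3 J2=1
PS@2,3 dof=2 J2 → L=4 J1=3 J2=2
M=3(L−1)−2J1−J2=3·3−2·3−2=1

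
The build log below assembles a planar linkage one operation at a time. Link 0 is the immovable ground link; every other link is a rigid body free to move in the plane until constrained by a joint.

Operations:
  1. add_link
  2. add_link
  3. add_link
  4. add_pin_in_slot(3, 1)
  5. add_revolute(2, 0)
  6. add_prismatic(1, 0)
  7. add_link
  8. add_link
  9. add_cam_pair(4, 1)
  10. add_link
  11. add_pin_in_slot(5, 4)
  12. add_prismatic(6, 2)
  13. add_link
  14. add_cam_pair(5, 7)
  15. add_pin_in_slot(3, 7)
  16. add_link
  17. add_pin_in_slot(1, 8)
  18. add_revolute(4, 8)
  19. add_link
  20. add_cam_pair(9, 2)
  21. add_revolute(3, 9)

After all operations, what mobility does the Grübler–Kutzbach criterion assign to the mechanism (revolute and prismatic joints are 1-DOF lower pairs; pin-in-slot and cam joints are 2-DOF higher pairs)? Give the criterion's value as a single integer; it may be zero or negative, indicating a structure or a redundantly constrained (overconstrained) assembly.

link 0 = ground. State L|J1|J2 = 1|0|0
+link1  2|0|0
+link2  3|0|0
+link3  4|0|0
PS(3,1) f=2→J2  4|0|1
R(2,0) f=1→J1  4|1|1
P(1,0) f=1→J1  4|2|1
+link4  5|2|1
+link5  6|2|1
C(4,1) f=2→J2  6|2|2
+link6  7|2|2
PS(5,4) f=2→J2  7|2|3
P(6,2) f=1→J1  7|3|3
+link7  8|3|3
C(5,7) f=2→J2  8|3|4
PS(3,7) f=2→J2  8|3|5
+link8  9|3|5
PS(1,8) f=2→J2  9|3|6
R(4,8) f=1→J1  9|4|6
+link9  10|4|6
C(9,2) f=2→J2  10|4|7
R(3,9) f=1→J1  10|5|7
M = 3(10−1)−2·5−7 = 27−10−7 = 10

M = 10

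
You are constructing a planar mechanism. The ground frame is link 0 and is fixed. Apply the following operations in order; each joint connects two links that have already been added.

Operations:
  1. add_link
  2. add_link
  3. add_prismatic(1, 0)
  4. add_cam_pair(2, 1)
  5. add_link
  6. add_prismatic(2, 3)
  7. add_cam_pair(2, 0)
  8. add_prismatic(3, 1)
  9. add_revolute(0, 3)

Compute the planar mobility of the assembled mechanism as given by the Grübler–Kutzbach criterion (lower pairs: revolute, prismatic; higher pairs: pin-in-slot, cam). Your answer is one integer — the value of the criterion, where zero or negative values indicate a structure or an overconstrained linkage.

M = -1

ground; <1,0,0>
#1 <2,0,0>
#2 <3,0,0>
P:1↔0 J1 <3,1,0>
C:2↔1 J2 <3,1,1>
#3 <4,1,1>
P:2↔3 J1 <4,2,1>
C:2↔0 J2 <4,2,2>
P:3↔1 J1 <4,3,2>
R:0↔3 J1 <4,4,2>
3×3 − 2×4 − 1×2 = -1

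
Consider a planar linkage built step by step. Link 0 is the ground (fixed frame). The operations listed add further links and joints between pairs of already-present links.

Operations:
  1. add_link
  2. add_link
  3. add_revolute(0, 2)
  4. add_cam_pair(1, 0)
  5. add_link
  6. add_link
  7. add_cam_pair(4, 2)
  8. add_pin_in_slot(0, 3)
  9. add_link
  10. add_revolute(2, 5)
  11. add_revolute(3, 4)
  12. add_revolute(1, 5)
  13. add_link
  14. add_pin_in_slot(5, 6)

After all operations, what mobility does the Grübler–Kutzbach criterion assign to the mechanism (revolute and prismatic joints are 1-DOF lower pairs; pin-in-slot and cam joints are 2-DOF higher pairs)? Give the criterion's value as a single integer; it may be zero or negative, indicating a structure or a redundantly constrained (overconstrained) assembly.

M = 6

(L,J1,J2)=(1,0,0); link0 fixed
link1: (2,0,0)
link2: (3,0,0)
R 0-2 [J1]: (3,1,0)
C 1-0 [J2]: (3,1,1)
link3: (4,1,1)
link4: (5,1,1)
C 4-2 [J2]: (5,1,2)
PS 0-3 [J2]: (5,1,3)
link5: (6,1,3)
R 2-5 [J1]: (6,2,3)
R 3-4 [J1]: (6,3,3)
R 1-5 [J1]: (6,4,3)
link6: (7,4,3)
PS 5-6 [J2]: (7,4,4)
Grübler: 3·6 − 2·4 − 4 = 6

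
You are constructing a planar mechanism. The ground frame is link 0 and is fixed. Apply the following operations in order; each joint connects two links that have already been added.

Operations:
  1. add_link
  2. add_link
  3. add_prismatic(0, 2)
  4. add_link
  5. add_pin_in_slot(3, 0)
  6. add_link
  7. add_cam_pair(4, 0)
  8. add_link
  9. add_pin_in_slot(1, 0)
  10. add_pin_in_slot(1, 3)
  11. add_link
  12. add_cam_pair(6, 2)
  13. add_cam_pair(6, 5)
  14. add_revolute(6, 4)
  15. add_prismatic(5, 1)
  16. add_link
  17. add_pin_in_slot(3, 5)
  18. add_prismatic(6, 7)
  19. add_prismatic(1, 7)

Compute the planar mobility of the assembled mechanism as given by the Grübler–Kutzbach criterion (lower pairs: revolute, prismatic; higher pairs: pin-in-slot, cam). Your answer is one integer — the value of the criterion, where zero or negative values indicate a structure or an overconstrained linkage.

M = 4

[1;0;0] (link 0 is ground)
L+ [2;0;0]
L+ [3;0;0]
P(0,2)∈J1 [3;1;0]
L+ [4;1;0]
PS(3,0)∈J2 [4;1;1]
L+ [5;1;1]
C(4,0)∈J2 [5;1;2]
L+ [6;1;2]
PS(1,0)∈J2 [6;1;3]
PS(1,3)∈J2 [6;1;4]
L+ [7;1;4]
C(6,2)∈J2 [7;1;5]
C(6,5)∈J2 [7;1;6]
R(6,4)∈J1 [7;2;6]
P(5,1)∈J1 [7;3;6]
L+ [8;3;6]
PS(3,5)∈J2 [8;3;7]
P(6,7)∈J1 [8;4;7]
P(1,7)∈J1 [8;5;7]
mobility = 21 − 10 − 7 = 4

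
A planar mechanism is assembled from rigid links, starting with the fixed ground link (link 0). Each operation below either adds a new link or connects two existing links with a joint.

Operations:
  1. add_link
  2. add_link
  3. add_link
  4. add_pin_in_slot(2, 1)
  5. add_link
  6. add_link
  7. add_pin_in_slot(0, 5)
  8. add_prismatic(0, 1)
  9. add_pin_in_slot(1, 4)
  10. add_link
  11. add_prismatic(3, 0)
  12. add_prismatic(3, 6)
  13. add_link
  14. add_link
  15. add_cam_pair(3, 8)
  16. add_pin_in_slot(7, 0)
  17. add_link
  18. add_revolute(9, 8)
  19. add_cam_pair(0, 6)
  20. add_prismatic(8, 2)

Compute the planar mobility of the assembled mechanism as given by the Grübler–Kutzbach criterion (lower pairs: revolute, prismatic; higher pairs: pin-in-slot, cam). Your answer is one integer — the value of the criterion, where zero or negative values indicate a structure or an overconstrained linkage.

(L,J1,J2)=(1,0,0); link0 fixed
link1: (2,0,0)
link2: (3,0,0)
link3: (4,0,0)
PS 2-1 [J2]: (4,0,1)
link4: (5,0,1)
link5: (6,0,1)
PS 0-5 [J2]: (6,0,2)
P 0-1 [J1]: (6,1,2)
PS 1-4 [J2]: (6,1,3)
link6: (7,1,3)
P 3-0 [J1]: (7,2,3)
P 3-6 [J1]: (7,3,3)
link7: (8,3,3)
link8: (9,3,3)
C 3-8 [J2]: (9,3,4)
PS 7-0 [J2]: (9,3,5)
link9: (10,3,5)
R 9-8 [J1]: (10,4,5)
C 0-6 [J2]: (10,4,6)
P 8-2 [J1]: (10,5,6)
Grübler: 3·9 − 2·5 − 6 = 11

M = 11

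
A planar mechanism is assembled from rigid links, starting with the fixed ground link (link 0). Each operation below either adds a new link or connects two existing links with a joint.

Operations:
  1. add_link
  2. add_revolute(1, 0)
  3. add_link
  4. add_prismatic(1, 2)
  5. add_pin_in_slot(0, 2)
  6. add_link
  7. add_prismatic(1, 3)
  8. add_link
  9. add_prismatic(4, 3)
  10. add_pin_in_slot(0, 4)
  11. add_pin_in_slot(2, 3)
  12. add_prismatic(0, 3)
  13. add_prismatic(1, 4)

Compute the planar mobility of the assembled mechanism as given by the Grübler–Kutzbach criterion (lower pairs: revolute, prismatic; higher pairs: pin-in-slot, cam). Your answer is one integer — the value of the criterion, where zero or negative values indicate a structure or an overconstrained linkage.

[1;0;0] (link 0 is ground)
L+ [2;0;0]
R(1,0)∈J1 [2;1;0]
L+ [3;1;0]
P(1,2)∈J1 [3;2;0]
PS(0,2)∈J2 [3;2;1]
L+ [4;2;1]
P(1,3)∈J1 [4;3;1]
L+ [5;3;1]
P(4,3)∈J1 [5;4;1]
PS(0,4)∈J2 [5;4;2]
PS(2,3)∈J2 [5;4;3]
P(0,3)∈J1 [5;5;3]
P(1,4)∈J1 [5;6;3]
mobility = 12 − 12 − 3 = -3

M = -3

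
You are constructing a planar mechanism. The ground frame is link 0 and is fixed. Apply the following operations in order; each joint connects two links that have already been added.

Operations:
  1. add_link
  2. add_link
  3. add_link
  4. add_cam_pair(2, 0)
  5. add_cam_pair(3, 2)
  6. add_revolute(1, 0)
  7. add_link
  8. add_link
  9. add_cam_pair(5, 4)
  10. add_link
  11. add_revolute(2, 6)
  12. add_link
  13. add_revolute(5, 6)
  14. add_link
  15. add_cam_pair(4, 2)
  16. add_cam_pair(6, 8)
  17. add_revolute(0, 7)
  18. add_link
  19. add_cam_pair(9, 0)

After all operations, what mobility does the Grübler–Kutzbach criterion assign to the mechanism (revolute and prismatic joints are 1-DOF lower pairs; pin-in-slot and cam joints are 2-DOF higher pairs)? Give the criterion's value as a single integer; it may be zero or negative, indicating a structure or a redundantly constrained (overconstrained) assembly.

M = 13

L=1 J1=0 J2=0
add link → L=2 J1=0 J2=0
add link → L=3 J1=0 J2=0
add link → L=4 J1=0 J2=0
C@2,0 dof=2 J2 → L=4 J1=0 J2=1
C@3,2 dof=2 J2 → L=4 J1=0 J2=2
R@1,0 dof=1 J1 → L=4 J1=1 J2=2
add link → L=5 J1=1 J2=2
add link → L=6 J1=1 J2=2
C@5,4 dof=2 J2 → L=6 J1=1 J2=3
add link → L=7 J1=1 J2=3
R@2,6 dof=1 J1 → L=7 J1=2 J2=3
add link → L=8 J1=2 J2=3
R@5,6 dof=1 J1 → L=8 J1=3 J2=3
add link → L=9 J1=3 J2=3
C@4,2 dof=2 J2 → L=9 J1=3 J2=4
C@6,8 dof=2 J2 → L=9 J1=3 J2=5
R@0,7 dof=1 J1 → L=9 J1=4 J2=5
add link → L=10 J1=4 J2=5
C@9,0 dof=2 J2 → L=10 J1=4 J2=6
M=3(L−1)−2J1−J2=3·9−2·4−6=13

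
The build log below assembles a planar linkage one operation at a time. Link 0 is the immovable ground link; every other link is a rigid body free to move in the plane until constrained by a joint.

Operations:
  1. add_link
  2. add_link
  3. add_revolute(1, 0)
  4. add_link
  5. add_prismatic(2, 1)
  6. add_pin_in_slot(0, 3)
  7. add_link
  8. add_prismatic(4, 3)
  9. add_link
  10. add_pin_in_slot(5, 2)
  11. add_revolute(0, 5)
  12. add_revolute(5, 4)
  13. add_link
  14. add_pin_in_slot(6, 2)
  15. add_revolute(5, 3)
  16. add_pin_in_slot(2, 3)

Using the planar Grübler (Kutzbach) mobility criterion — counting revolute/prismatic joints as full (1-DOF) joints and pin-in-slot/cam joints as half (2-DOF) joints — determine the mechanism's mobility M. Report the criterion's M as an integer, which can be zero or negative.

L=1 J1=0 J2=0
add link → L=2 J1=0 J2=0
add link → L=3 J1=0 J2=0
R@1,0 dof=1 J1 → L=3 J1=1 J2=0
add link → L=4 J1=1 J2=0
P@2,1 dof=1 J1 → L=4 J1=2 J2=0
PS@0,3 dof=2 J2 → L=4 J1=2 J2=1
add link → L=5 J1=2 J2=1
P@4,3 dof=1 J1 → L=5 J1=3 J2=1
add link → L=6 J1=3 J2=1
PS@5,2 dof=2 J2 → L=6 J1=3 J2=2
R@0,5 dof=1 J1 → L=6 J1=4 J2=2
R@5,4 dof=1 J1 → L=6 J1=5 J2=2
add link → L=7 J1=5 J2=2
PS@6,2 dof=2 J2 → L=7 J1=5 J2=3
R@5,3 dof=1 J1 → L=7 J1=6 J2=3
PS@2,3 dof=2 J2 → L=7 J1=6 J2=4
M=3(L−1)−2J1−J2=3·6−2·6−4=2

M = 2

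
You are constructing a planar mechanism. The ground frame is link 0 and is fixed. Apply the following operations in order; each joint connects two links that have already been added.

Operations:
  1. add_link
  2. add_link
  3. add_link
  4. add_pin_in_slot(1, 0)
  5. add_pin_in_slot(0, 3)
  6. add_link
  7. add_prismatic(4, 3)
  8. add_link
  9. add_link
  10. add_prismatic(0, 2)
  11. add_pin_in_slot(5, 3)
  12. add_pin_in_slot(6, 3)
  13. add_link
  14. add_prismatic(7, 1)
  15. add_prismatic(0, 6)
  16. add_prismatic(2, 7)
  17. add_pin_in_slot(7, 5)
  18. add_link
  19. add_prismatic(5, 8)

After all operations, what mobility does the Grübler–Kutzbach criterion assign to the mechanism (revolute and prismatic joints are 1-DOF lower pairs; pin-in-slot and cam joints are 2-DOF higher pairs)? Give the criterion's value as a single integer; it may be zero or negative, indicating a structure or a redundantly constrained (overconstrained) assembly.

L=1 J1=0 J2=0
add link → L=2 J1=0 J2=0
add link → L=3 J1=0 J2=0
add link → L=4 J1=0 J2=0
PS@1,0 dof=2 J2 → L=4 J1=0 J2=1
PS@0,3 dof=2 J2 → L=4 J1=0 J2=2
add link → L=5 J1=0 J2=2
P@4,3 dof=1 J1 → L=5 J1=1 J2=2
add link → L=6 J1=1 J2=2
add link → L=7 J1=1 J2=2
P@0,2 dof=1 J1 → L=7 J1=2 J2=2
PS@5,3 dof=2 J2 → L=7 J1=2 J2=3
PS@6,3 dof=2 J2 → L=7 J1=2 J2=4
add link → L=8 J1=2 J2=4
P@7,1 dof=1 J1 → L=8 J1=3 J2=4
P@0,6 dof=1 J1 → L=8 J1=4 J2=4
P@2,7 dof=1 J1 → L=8 J1=5 J2=4
PS@7,5 dof=2 J2 → L=8 J1=5 J2=5
add link → L=9 J1=5 J2=5
P@5,8 dof=1 J1 → L=9 J1=6 J2=5
M=3(L−1)−2J1−J2=3·8−2·6−5=7

M = 7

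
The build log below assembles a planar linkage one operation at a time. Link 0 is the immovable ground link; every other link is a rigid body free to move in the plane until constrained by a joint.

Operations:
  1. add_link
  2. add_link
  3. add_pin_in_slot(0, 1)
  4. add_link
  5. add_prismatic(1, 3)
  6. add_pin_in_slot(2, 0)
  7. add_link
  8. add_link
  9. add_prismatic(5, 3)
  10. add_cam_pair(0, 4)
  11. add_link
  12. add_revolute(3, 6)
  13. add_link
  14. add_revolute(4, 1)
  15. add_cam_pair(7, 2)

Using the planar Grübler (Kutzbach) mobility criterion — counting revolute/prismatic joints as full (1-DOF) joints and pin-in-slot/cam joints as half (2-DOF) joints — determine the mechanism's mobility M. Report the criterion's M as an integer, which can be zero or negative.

[1;0;0] (link 0 is ground)
L+ [2;0;0]
L+ [3;0;0]
PS(0,1)∈J2 [3;0;1]
L+ [4;0;1]
P(1,3)∈J1 [4;1;1]
PS(2,0)∈J2 [4;1;2]
L+ [5;1;2]
L+ [6;1;2]
P(5,3)∈J1 [6;2;2]
C(0,4)∈J2 [6;2;3]
L+ [7;2;3]
R(3,6)∈J1 [7;3;3]
L+ [8;3;3]
R(4,1)∈J1 [8;4;3]
C(7,2)∈J2 [8;4;4]
mobility = 21 − 8 − 4 = 9

M = 9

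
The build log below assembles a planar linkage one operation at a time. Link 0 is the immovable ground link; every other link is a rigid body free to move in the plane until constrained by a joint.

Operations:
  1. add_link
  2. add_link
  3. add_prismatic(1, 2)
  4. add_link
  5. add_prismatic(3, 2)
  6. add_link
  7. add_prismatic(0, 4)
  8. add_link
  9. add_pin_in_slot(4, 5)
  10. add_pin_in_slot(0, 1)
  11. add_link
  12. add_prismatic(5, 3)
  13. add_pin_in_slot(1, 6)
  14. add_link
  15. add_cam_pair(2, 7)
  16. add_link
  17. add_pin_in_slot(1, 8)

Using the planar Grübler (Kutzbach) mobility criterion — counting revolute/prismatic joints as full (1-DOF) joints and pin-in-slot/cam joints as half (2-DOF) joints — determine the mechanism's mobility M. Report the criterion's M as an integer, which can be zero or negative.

ground; <1,0,0>
#1 <2,0,0>
#2 <3,0,0>
P:1↔2 J1 <3,1,0>
#3 <4,1,0>
P:3↔2 J1 <4,2,0>
#4 <5,2,0>
P:0↔4 J1 <5,3,0>
#5 <6,3,0>
PS:4↔5 J2 <6,3,1>
PS:0↔1 J2 <6,3,2>
#6 <7,3,2>
P:5↔3 J1 <7,4,2>
PS:1↔6 J2 <7,4,3>
#7 <8,4,3>
C:2↔7 J2 <8,4,4>
#8 <9,4,4>
PS:1↔8 J2 <9,4,5>
3×8 − 2×4 − 1×5 = 11

M = 11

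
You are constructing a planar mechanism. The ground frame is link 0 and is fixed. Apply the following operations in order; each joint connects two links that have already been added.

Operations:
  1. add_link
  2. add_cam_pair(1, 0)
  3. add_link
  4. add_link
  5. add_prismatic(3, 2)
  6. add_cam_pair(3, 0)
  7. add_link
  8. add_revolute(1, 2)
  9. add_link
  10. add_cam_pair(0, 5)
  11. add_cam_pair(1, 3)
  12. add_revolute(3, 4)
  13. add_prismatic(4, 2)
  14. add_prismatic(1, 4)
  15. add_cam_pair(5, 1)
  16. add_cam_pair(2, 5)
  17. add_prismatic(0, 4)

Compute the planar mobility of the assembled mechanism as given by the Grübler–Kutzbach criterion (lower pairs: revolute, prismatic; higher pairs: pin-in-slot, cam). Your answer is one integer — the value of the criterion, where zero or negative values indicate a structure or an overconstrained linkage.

M = -3

L=1 J1=0 J2=0
add link → L=2 J1=0 J2=0
C@1,0 dof=2 J2 → L=2 J1=0 J2=1
add link → L=3 J1=0 J2=1
add link → L=4 J1=0 J2=1
P@3,2 dof=1 J1 → L=4 J1=1 J2=1
C@3,0 dof=2 J2 → L=4 J1=1 J2=2
add link → L=5 J1=1 J2=2
R@1,2 dof=1 J1 → L=5 J1=2 J2=2
add link → L=6 J1=2 J2=2
C@0,5 dof=2 J2 → L=6 J1=2 J2=3
C@1,3 dof=2 J2 → L=6 J1=2 J2=4
R@3,4 dof=1 J1 → L=6 J1=3 J2=4
P@4,2 dof=1 J1 → L=6 J1=4 J2=4
P@1,4 dof=1 J1 → L=6 J1=5 J2=4
C@5,1 dof=2 J2 → L=6 J1=5 J2=5
C@2,5 dof=2 J2 → L=6 J1=5 J2=6
P@0,4 dof=1 J1 → L=6 J1=6 J2=6
M=3(L−1)−2J1−J2=3·5−2·6−6=-3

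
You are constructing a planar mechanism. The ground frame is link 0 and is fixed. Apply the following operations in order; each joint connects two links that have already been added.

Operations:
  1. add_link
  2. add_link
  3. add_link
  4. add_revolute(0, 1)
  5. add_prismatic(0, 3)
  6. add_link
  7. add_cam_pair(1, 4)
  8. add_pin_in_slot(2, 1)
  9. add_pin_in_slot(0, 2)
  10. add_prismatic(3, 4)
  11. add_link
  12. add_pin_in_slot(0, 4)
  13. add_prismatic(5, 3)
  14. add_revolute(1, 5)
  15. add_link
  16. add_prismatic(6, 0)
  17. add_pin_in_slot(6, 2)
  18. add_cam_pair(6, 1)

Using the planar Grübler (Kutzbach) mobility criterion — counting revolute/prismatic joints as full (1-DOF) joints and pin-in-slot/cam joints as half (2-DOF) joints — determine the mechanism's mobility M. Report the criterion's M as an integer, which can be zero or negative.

[1;0;0] (link 0 is ground)
L+ [2;0;0]
L+ [3;0;0]
L+ [4;0;0]
R(0,1)∈J1 [4;1;0]
P(0,3)∈J1 [4;2;0]
L+ [5;2;0]
C(1,4)∈J2 [5;2;1]
PS(2,1)∈J2 [5;2;2]
PS(0,2)∈J2 [5;2;3]
P(3,4)∈J1 [5;3;3]
L+ [6;3;3]
PS(0,4)∈J2 [6;3;4]
P(5,3)∈J1 [6;4;4]
R(1,5)∈J1 [6;5;4]
L+ [7;5;4]
P(6,0)∈J1 [7;6;4]
PS(6,2)∈J2 [7;6;5]
C(6,1)∈J2 [7;6;6]
mobility = 18 − 12 − 6 = 0

M = 0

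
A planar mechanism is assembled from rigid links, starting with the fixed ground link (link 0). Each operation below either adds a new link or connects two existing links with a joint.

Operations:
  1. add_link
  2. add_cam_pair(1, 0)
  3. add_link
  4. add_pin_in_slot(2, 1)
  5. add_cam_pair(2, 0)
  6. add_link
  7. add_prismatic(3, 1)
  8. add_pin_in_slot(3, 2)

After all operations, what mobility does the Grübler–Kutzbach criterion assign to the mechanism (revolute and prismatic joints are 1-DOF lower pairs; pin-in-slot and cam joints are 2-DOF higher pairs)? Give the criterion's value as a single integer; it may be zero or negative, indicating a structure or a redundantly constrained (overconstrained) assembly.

M = 3

(L,J1,J2)=(1,0,0); link0 fixed
link1: (2,0,0)
C 1-0 [J2]: (2,0,1)
link2: (3,0,1)
PS 2-1 [J2]: (3,0,2)
C 2-0 [J2]: (3,0,3)
link3: (4,0,3)
P 3-1 [J1]: (4,1,3)
PS 3-2 [J2]: (4,1,4)
Grübler: 3·3 − 2·1 − 4 = 3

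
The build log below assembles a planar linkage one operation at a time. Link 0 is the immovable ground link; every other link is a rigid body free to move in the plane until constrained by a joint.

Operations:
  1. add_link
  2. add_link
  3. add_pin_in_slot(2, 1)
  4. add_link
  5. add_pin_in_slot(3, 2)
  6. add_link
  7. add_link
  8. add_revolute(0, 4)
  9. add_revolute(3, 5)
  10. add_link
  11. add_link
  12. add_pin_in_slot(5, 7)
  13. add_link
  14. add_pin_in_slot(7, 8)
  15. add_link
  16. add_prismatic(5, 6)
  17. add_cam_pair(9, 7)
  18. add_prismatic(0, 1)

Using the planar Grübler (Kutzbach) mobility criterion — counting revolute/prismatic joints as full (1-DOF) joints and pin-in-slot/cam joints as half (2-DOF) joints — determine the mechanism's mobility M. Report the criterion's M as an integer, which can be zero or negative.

M = 14

L=1 J1=0 J2=0
add link → L=2 J1=0 J2=0
add link → L=3 J1=0 J2=0
PS@2,1 dof=2 J2 → L=3 J1=0 J2=1
add link → L=4 J1=0 J2=1
PS@3,2 dof=2 J2 → L=4 J1=0 J2=2
add link → L=5 J1=0 J2=2
add link → L=6 J1=0 J2=2
R@0,4 dof=1 J1 → L=6 J1=1 J2=2
R@3,5 dof=1 J1 → L=6 J1=2 J2=2
add link → L=7 J1=2 J2=2
add link → L=8 J1=2 J2=2
PS@5,7 dof=2 J2 → L=8 J1=2 J2=3
add link → L=9 J1=2 J2=3
PS@7,8 dof=2 J2 → L=9 J1=2 J2=4
add link → L=10 J1=2 J2=4
P@5,6 dof=1 J1 → L=10 J1=3 J2=4
C@9,7 dof=2 J2 → L=10 J1=3 J2=5
P@0,1 dof=1 J1 → L=10 J1=4 J2=5
M=3(L−1)−2J1−J2=3·9−2·4−5=14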